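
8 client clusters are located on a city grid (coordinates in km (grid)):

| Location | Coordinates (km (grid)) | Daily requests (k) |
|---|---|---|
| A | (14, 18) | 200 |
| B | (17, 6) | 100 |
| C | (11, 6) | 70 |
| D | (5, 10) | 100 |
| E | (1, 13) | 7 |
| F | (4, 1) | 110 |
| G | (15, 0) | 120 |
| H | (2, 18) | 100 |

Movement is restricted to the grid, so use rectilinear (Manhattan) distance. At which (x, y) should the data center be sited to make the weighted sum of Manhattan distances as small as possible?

Manhattan distance separates: Σwᵢ(|x−xᵢ|+|y−yᵢ|) = Σwᵢ|x−xᵢ| + Σwᵢ|y−yᵢ|, so x and y are optimised independently as 1-D weighted medians.
Total weight W = 807; half = 403.5.
x-coordinate, sorted with cumulative weight:
  x=1 (E, w=7) cum 7
  x=2 (H, w=100) cum 107
  x=4 (F, w=110) cum 217
  x=5 (D, w=100) cum 317
  x=11 (C, w=70) cum 387
  x=14 (A, w=200) cum 587  ← median
  x=15 (G, w=120) cum 707
  x=17 (B, w=100) cum 807
⇒ x* = 14
y-coordinate, sorted with cumulative weight:
  y=0 (G, w=120) cum 120
  y=1 (F, w=110) cum 230
  y=6 (B, w=100) cum 330
  y=6 (C, w=70) cum 400
  y=10 (D, w=100) cum 500  ← median
  y=13 (E, w=7) cum 507
  y=18 (A, w=200) cum 707
  y=18 (H, w=100) cum 807
⇒ y* = 10

(14, 10)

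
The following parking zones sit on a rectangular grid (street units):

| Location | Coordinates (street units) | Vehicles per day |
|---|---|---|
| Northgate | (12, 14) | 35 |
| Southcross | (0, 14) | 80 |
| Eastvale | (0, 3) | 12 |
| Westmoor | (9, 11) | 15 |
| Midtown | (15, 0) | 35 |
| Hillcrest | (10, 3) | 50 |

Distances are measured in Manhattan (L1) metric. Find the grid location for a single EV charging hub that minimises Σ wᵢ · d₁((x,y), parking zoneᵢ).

Manhattan distance separates: Σwᵢ(|x−xᵢ|+|y−yᵢ|) = Σwᵢ|x−xᵢ| + Σwᵢ|y−yᵢ|, so x and y are optimised independently as 1-D weighted medians.
Total weight W = 227; half = 113.5.
x-coordinate, sorted with cumulative weight:
  x=0 (Southcross, w=80) cum 80
  x=0 (Eastvale, w=12) cum 92
  x=9 (Westmoor, w=15) cum 107
  x=10 (Hillcrest, w=50) cum 157  ← median
  x=12 (Northgate, w=35) cum 192
  x=15 (Midtown, w=35) cum 227
⇒ x* = 10
y-coordinate, sorted with cumulative weight:
  y=0 (Midtown, w=35) cum 35
  y=3 (Eastvale, w=12) cum 47
  y=3 (Hillcrest, w=50) cum 97
  y=11 (Westmoor, w=15) cum 112
  y=14 (Northgate, w=35) cum 147  ← median
  y=14 (Southcross, w=80) cum 227
⇒ y* = 14

(10, 14)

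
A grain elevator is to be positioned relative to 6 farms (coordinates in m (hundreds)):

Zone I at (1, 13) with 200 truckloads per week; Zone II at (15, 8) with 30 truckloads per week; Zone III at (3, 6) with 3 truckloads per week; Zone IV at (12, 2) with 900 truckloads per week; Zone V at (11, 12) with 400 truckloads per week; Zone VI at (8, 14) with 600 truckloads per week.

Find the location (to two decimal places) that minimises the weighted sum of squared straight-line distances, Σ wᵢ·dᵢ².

The minimiser of Σwᵢ‖p−pᵢ‖² is the weighted centroid p* = (Σwᵢpᵢ)/(Σwᵢ).
Σwᵢ = 2133.
Σwᵢxᵢ = 200·1 + 30·15 + 3·3 + 900·12 + 400·11 + 600·8 = 20659.
Σwᵢyᵢ = 200·13 + 30·8 + 3·6 + 900·2 + 400·12 + 600·14 = 17858.
x* = 20659/2133 = 9.69, y* = 17858/2133 = 8.37.

(9.69, 8.37)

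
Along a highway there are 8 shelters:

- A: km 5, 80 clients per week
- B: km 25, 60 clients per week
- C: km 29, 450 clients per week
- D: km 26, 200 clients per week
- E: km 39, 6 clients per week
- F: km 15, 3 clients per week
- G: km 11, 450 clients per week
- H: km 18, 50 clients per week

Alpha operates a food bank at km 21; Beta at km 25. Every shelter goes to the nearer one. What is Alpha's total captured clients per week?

583

The indifferent point is the midpoint (21+25)/2 = 23; shelters left of it (closer to Alpha at 21) go to Alpha, those right go to Beta.
  A at 5 (w=80) → Alpha
  G at 11 (w=450) → Alpha
  F at 15 (w=3) → Alpha
  H at 18 (w=50) → Alpha
  B at 25 (w=60) → Beta
  D at 26 (w=200) → Beta
  C at 29 (w=450) → Beta
  E at 39 (w=6) → Beta
Alpha captures 583; Beta captures 716.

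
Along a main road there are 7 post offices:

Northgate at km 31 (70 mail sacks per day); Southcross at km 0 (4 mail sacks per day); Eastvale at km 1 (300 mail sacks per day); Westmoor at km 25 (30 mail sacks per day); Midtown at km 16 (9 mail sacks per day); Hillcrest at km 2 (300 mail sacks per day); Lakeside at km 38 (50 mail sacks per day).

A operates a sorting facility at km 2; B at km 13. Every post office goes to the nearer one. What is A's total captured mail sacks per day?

604

The indifferent point is the midpoint (2+13)/2 = 7.5; post offices left of it (closer to A at 2) go to A, those right go to B.
  Southcross at 0 (w=4) → A
  Eastvale at 1 (w=300) → A
  Hillcrest at 2 (w=300) → A
  Midtown at 16 (w=9) → B
  Westmoor at 25 (w=30) → B
  Northgate at 31 (w=70) → B
  Lakeside at 38 (w=50) → B
A captures 604; B captures 159.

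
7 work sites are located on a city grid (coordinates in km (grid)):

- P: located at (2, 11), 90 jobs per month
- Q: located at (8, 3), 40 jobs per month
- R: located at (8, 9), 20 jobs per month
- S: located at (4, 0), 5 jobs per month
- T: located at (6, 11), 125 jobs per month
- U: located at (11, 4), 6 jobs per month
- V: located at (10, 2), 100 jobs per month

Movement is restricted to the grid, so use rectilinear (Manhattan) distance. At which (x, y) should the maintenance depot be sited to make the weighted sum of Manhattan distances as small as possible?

(6, 11)

Manhattan distance separates: Σwᵢ(|x−xᵢ|+|y−yᵢ|) = Σwᵢ|x−xᵢ| + Σwᵢ|y−yᵢ|, so x and y are optimised independently as 1-D weighted medians.
Total weight W = 386; half = 193.
x-coordinate, sorted with cumulative weight:
  x=2 (P, w=90) cum 90
  x=4 (S, w=5) cum 95
  x=6 (T, w=125) cum 220  ← median
  x=8 (Q, w=40) cum 260
  x=8 (R, w=20) cum 280
  x=10 (V, w=100) cum 380
  x=11 (U, w=6) cum 386
⇒ x* = 6
y-coordinate, sorted with cumulative weight:
  y=0 (S, w=5) cum 5
  y=2 (V, w=100) cum 105
  y=3 (Q, w=40) cum 145
  y=4 (U, w=6) cum 151
  y=9 (R, w=20) cum 171
  y=11 (P, w=90) cum 261  ← median
  y=11 (T, w=125) cum 386
⇒ y* = 11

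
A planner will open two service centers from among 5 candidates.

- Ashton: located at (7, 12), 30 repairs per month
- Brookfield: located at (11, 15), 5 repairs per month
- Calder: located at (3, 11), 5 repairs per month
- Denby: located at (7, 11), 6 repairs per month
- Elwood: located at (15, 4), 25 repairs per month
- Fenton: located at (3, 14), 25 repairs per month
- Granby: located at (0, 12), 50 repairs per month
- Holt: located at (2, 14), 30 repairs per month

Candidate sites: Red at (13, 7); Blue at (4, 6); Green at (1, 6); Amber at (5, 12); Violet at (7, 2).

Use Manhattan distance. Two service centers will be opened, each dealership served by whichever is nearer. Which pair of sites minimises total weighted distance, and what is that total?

{Red, Amber}, total 763

Evaluate every pair (each demand assigned to the nearer of the two):
  {Red, Amber}: total = 763
  {Amber, Violet}: total = 888
  {Blue, Amber}: total = 963
  {Green, Amber}: total = 1038
  {Red, Green}: total = 1470
  {Red, Blue}: total = 1548
  {Green, Violet}: total = 1594
  {Blue, Green}: total = 1598
  {Blue, Violet}: total = 1703
  {Red, Violet}: total = 2354
Best pair: {Red, Amber} with total 763.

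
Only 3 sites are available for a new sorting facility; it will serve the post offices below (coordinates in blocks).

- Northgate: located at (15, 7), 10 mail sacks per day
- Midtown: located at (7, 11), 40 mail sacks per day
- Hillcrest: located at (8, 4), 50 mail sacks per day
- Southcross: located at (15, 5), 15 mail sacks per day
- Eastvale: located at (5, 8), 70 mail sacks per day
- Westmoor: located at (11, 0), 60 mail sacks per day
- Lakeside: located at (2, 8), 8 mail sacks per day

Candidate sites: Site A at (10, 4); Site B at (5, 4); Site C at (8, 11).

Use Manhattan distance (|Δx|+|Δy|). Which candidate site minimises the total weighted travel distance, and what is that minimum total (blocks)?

Site A, total 1696 blocks

Total weighted distance at each candidate:
  Site A (10, 4): total = 1696
  Site B (5, 4): total = 1741
  Site C (8, 11): total = 2027
Minimum is at Site A with total 1696 blocks.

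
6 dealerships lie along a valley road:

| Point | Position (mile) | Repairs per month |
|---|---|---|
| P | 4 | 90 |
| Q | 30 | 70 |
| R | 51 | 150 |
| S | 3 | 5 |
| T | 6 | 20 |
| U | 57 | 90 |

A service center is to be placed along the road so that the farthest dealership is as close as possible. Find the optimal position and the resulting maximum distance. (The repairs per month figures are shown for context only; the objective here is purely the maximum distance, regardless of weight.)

location 30, max distance 27

The 1-center on a line is the midpoint of the two extreme points: leftmost at 3, rightmost at 57.
Optimal location = (3 + 57)/2 = 30; maximum distance = (57 − 3)/2 = 27.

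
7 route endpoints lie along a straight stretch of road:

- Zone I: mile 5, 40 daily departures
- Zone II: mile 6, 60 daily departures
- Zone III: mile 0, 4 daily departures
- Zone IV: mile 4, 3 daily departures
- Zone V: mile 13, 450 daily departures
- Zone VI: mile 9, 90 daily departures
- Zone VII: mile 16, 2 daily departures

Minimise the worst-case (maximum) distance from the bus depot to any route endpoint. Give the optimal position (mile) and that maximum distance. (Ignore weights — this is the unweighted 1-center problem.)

The 1-center on a line is the midpoint of the two extreme points: leftmost at 0, rightmost at 16.
Optimal location = (0 + 16)/2 = 8; maximum distance = (16 − 0)/2 = 8.

location 8, max distance 8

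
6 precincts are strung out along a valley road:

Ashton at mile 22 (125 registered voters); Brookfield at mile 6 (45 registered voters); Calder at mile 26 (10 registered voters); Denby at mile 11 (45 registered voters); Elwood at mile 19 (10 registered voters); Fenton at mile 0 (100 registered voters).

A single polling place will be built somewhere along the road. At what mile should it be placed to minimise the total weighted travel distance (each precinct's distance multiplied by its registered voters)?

x = 11

For a sum of weighted absolute distances on a line, the optimum is the weighted median (not the mean). Total weight W = 335; half-weight = 167.5.
Sort by position and accumulate weight:
  mile 0 (Fenton, w=100) → cum 100
  mile 6 (Brookfield, w=45) → cum 145
  mile 11 (Denby, w=45) → cum 190  ≥ 167.5 → median here
  mile 19 (Elwood, w=10) → cum 200
  mile 22 (Ashton, w=125) → cum 325
  mile 26 (Calder, w=10) → cum 335
Optimal location: mile 11.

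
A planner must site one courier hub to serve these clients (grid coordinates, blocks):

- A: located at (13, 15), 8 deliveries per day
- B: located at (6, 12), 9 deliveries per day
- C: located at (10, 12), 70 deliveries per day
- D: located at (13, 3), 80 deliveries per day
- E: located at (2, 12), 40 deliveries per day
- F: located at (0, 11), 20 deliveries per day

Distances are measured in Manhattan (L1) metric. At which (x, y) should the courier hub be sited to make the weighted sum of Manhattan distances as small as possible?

Manhattan distance separates: Σwᵢ(|x−xᵢ|+|y−yᵢ|) = Σwᵢ|x−xᵢ| + Σwᵢ|y−yᵢ|, so x and y are optimised independently as 1-D weighted medians.
Total weight W = 227; half = 113.5.
x-coordinate, sorted with cumulative weight:
  x=0 (F, w=20) cum 20
  x=2 (E, w=40) cum 60
  x=6 (B, w=9) cum 69
  x=10 (C, w=70) cum 139  ← median
  x=13 (A, w=8) cum 147
  x=13 (D, w=80) cum 227
⇒ x* = 10
y-coordinate, sorted with cumulative weight:
  y=3 (D, w=80) cum 80
  y=11 (F, w=20) cum 100
  y=12 (B, w=9) cum 109
  y=12 (C, w=70) cum 179  ← median
  y=12 (E, w=40) cum 219
  y=15 (A, w=8) cum 227
⇒ y* = 12

(10, 12)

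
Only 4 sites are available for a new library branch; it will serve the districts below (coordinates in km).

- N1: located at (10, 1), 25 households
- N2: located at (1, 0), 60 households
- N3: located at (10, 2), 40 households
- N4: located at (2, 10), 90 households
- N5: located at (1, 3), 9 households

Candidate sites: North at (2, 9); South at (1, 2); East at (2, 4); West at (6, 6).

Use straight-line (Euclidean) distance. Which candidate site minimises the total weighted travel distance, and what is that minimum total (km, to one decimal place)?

East, total 1343.6 km

Total weighted distance at each candidate:
  North (2, 9): total = 1396.1
  South (1, 2): total = 1441.0
  East (2, 4): total = 1343.6
  West (6, 6): total = 1416.6
Minimum is at East with total 1343.6 km.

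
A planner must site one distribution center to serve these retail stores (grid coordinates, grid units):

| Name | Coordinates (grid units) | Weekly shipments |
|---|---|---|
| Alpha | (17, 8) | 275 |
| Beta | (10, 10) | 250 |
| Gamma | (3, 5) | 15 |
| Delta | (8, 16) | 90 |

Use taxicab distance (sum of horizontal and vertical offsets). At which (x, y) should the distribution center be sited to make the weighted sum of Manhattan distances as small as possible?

Manhattan distance separates: Σwᵢ(|x−xᵢ|+|y−yᵢ|) = Σwᵢ|x−xᵢ| + Σwᵢ|y−yᵢ|, so x and y are optimised independently as 1-D weighted medians.
Total weight W = 630; half = 315.
x-coordinate, sorted with cumulative weight:
  x=3 (Gamma, w=15) cum 15
  x=8 (Delta, w=90) cum 105
  x=10 (Beta, w=250) cum 355  ← median
  x=17 (Alpha, w=275) cum 630
⇒ x* = 10
y-coordinate, sorted with cumulative weight:
  y=5 (Gamma, w=15) cum 15
  y=8 (Alpha, w=275) cum 290
  y=10 (Beta, w=250) cum 540  ← median
  y=16 (Delta, w=90) cum 630
⇒ y* = 10

(10, 10)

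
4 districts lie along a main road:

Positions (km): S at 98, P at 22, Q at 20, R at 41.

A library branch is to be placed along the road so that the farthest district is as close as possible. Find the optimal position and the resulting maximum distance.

The 1-center on a line is the midpoint of the two extreme points: leftmost at 20, rightmost at 98.
Optimal location = (20 + 98)/2 = 59; maximum distance = (98 − 20)/2 = 39.

location 59, max distance 39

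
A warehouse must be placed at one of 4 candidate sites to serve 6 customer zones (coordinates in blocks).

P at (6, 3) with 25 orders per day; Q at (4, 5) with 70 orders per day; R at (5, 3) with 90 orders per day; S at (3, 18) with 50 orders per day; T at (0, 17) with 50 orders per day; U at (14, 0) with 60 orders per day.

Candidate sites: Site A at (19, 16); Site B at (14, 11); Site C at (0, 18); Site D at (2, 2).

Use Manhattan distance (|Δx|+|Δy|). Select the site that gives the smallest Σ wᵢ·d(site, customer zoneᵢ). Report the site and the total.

Total weighted distance at each candidate:
  Site A (19, 16): total = 8060
  Site B (14, 11): total = 5610
  Site C (0, 18): total = 5635
  Site D (2, 2): total = 3375
Minimum is at Site D with total 3375 blocks.

Site D, total 3375 blocks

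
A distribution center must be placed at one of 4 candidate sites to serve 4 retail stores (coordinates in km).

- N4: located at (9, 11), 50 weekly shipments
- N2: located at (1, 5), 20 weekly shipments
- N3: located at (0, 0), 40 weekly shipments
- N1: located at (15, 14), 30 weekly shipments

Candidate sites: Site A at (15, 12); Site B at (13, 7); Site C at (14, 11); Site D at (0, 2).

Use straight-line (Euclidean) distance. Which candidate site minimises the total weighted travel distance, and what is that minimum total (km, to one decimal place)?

Site B, total 1335.1 km

Total weighted distance at each candidate:
  Site A (15, 12): total = 1445.6
  Site B (13, 7): total = 1335.1
  Site C (14, 11): total = 1343.4
  Site D (0, 2): total = 1355.9
Minimum is at Site B with total 1335.1 km.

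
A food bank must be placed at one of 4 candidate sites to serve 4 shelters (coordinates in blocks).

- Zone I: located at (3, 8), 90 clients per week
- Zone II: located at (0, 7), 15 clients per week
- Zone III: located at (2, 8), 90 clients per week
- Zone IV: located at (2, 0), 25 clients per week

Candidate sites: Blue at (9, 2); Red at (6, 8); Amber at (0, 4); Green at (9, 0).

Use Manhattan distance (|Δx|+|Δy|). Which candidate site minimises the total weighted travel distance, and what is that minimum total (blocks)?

Total weighted distance at each candidate:
  Blue (9, 2): total = 2685
  Red (6, 8): total = 1035
  Amber (0, 4): total = 1365
  Green (9, 0): total = 3025
Minimum is at Red with total 1035 blocks.

Red, total 1035 blocks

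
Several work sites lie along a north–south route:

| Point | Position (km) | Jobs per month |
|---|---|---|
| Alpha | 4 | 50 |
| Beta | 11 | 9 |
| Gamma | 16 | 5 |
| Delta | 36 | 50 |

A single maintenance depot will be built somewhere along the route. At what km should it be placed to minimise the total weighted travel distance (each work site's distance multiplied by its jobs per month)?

For a sum of weighted absolute distances on a line, the optimum is the weighted median (not the mean). Total weight W = 114; half-weight = 57.
Sort by position and accumulate weight:
  km 4 (Alpha, w=50) → cum 50
  km 11 (Beta, w=9) → cum 59  ≥ 57 → median here
  km 16 (Gamma, w=5) → cum 64
  km 36 (Delta, w=50) → cum 114
Optimal location: km 11.

x = 11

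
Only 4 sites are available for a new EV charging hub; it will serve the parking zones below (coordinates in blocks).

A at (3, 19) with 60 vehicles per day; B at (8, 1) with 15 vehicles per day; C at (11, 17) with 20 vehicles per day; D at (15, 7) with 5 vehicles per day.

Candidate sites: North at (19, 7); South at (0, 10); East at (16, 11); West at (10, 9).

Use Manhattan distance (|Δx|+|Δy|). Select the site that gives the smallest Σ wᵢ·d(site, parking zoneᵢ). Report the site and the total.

West, total 1385 blocks

Total weighted distance at each candidate:
  North (19, 7): total = 2315
  South (0, 10): total = 1425
  East (16, 11): total = 1775
  West (10, 9): total = 1385
Minimum is at West with total 1385 blocks.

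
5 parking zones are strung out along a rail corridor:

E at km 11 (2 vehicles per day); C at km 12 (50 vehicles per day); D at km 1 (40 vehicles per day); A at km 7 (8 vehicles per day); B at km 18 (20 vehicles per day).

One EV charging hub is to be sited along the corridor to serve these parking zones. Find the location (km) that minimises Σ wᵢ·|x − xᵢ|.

For a sum of weighted absolute distances on a line, the optimum is the weighted median (not the mean). Total weight W = 120; half-weight = 60.
Sort by position and accumulate weight:
  km 1 (D, w=40) → cum 40
  km 7 (A, w=8) → cum 48
  km 11 (E, w=2) → cum 50
  km 12 (C, w=50) → cum 100  ≥ 60 → median here
  km 18 (B, w=20) → cum 120
Optimal location: km 12.

x = 12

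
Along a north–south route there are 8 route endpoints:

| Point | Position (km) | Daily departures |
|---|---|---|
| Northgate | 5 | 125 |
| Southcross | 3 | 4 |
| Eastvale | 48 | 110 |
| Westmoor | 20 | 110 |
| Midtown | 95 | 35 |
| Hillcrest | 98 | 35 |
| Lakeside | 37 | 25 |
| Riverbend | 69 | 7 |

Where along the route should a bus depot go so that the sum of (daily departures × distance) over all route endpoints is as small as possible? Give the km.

x = 20

For a sum of weighted absolute distances on a line, the optimum is the weighted median (not the mean). Total weight W = 451; half-weight = 225.5.
Sort by position and accumulate weight:
  km 3 (Southcross, w=4) → cum 4
  km 5 (Northgate, w=125) → cum 129
  km 20 (Westmoor, w=110) → cum 239  ≥ 225.5 → median here
  km 37 (Lakeside, w=25) → cum 264
  km 48 (Eastvale, w=110) → cum 374
  km 69 (Riverbend, w=7) → cum 381
  km 95 (Midtown, w=35) → cum 416
  km 98 (Hillcrest, w=35) → cum 451
Optimal location: km 20.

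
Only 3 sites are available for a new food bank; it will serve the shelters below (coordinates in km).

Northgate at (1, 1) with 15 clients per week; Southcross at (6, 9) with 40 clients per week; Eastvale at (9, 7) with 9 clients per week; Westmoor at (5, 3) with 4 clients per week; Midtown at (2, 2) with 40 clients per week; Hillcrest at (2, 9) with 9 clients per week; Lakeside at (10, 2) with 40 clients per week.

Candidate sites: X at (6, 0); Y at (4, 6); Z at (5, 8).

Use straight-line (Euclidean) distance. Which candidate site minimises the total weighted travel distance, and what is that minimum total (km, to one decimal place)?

Total weighted distance at each candidate:
  X (6, 0): total = 964.1
  Y (4, 6): total = 790.0
  Z (5, 8): total = 843.8
Minimum is at Y with total 790.0 km.

Y, total 790.0 km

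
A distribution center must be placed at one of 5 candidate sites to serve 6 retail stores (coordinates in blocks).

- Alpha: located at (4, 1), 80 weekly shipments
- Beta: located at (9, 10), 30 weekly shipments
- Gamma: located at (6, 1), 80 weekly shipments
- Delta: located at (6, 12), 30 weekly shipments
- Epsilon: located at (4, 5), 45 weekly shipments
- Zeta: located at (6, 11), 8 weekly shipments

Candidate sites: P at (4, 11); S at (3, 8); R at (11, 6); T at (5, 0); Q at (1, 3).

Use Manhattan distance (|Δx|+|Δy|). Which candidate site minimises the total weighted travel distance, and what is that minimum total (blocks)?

T, total 1496 blocks

Total weighted distance at each candidate:
  P (4, 11): total = 2316
  S (3, 8): total = 2118
  R (11, 6): total = 2710
  T (5, 0): total = 1496
  Q (1, 3): total = 2159
Minimum is at T with total 1496 blocks.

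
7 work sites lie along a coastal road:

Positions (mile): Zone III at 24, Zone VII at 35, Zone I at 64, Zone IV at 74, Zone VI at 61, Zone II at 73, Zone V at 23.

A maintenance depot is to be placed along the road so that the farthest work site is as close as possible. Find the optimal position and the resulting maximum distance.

location 48.5, max distance 25.5

The 1-center on a line is the midpoint of the two extreme points: leftmost at 23, rightmost at 74.
Optimal location = (23 + 74)/2 = 48.5; maximum distance = (74 − 23)/2 = 25.5.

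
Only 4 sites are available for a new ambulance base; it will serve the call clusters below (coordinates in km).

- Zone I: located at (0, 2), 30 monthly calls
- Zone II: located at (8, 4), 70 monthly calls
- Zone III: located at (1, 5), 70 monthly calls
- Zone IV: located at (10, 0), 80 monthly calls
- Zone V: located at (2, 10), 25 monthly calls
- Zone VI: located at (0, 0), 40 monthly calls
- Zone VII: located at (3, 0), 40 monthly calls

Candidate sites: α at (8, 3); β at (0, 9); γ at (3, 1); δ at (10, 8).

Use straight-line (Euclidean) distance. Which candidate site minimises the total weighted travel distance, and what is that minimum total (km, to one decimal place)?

γ, total 1774.6 km

Total weighted distance at each candidate:
  α (8, 3): total = 1915.4
  β (0, 9): total = 3030.7
  γ (3, 1): total = 1774.6
  δ (10, 8): total = 3110.6
Minimum is at γ with total 1774.6 km.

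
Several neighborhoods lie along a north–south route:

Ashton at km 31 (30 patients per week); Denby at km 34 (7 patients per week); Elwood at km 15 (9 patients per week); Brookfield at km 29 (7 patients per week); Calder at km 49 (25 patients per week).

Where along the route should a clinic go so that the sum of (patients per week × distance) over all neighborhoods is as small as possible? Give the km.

For a sum of weighted absolute distances on a line, the optimum is the weighted median (not the mean). Total weight W = 78; half-weight = 39.
Sort by position and accumulate weight:
  km 15 (Elwood, w=9) → cum 9
  km 29 (Brookfield, w=7) → cum 16
  km 31 (Ashton, w=30) → cum 46  ≥ 39 → median here
  km 34 (Denby, w=7) → cum 53
  km 49 (Calder, w=25) → cum 78
Optimal location: km 31.

x = 31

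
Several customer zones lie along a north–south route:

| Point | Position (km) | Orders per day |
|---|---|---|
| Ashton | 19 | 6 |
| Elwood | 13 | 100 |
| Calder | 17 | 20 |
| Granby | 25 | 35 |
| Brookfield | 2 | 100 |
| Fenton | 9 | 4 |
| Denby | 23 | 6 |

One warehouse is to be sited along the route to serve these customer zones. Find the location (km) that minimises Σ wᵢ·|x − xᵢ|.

x = 13

For a sum of weighted absolute distances on a line, the optimum is the weighted median (not the mean). Total weight W = 271; half-weight = 135.5.
Sort by position and accumulate weight:
  km 2 (Brookfield, w=100) → cum 100
  km 9 (Fenton, w=4) → cum 104
  km 13 (Elwood, w=100) → cum 204  ≥ 135.5 → median here
  km 17 (Calder, w=20) → cum 224
  km 19 (Ashton, w=6) → cum 230
  km 23 (Denby, w=6) → cum 236
  km 25 (Granby, w=35) → cum 271
Optimal location: km 13.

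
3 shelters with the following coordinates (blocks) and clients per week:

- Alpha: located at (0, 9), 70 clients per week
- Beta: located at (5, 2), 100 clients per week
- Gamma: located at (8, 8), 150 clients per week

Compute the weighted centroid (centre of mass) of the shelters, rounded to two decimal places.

(5.31, 6.34)

The minimiser of Σwᵢ‖p−pᵢ‖² is the weighted centroid p* = (Σwᵢpᵢ)/(Σwᵢ).
Σwᵢ = 320.
Σwᵢxᵢ = 70·0 + 100·5 + 150·8 = 1700.
Σwᵢyᵢ = 70·9 + 100·2 + 150·8 = 2030.
x* = 1700/320 = 5.31, y* = 2030/320 = 6.34.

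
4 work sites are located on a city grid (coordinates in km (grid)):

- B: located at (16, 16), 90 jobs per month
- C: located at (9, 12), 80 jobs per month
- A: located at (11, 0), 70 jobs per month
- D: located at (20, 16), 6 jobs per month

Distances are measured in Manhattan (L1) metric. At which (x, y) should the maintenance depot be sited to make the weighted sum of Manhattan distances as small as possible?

(11, 12)

Manhattan distance separates: Σwᵢ(|x−xᵢ|+|y−yᵢ|) = Σwᵢ|x−xᵢ| + Σwᵢ|y−yᵢ|, so x and y are optimised independently as 1-D weighted medians.
Total weight W = 246; half = 123.
x-coordinate, sorted with cumulative weight:
  x=9 (C, w=80) cum 80
  x=11 (A, w=70) cum 150  ← median
  x=16 (B, w=90) cum 240
  x=20 (D, w=6) cum 246
⇒ x* = 11
y-coordinate, sorted with cumulative weight:
  y=0 (A, w=70) cum 70
  y=12 (C, w=80) cum 150  ← median
  y=16 (B, w=90) cum 240
  y=16 (D, w=6) cum 246
⇒ y* = 12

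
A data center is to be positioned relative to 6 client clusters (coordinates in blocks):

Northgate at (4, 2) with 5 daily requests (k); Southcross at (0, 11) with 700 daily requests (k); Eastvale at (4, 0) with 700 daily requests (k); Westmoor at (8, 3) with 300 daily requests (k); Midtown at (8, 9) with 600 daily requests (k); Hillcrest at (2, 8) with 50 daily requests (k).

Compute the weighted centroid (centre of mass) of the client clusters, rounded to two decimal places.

(4.30, 6.12)

The minimiser of Σwᵢ‖p−pᵢ‖² is the weighted centroid p* = (Σwᵢpᵢ)/(Σwᵢ).
Σwᵢ = 2355.
Σwᵢxᵢ = 5·4 + 700·0 + 700·4 + 300·8 + 600·8 + 50·2 = 10120.
Σwᵢyᵢ = 5·2 + 700·11 + 700·0 + 300·3 + 600·9 + 50·8 = 14410.
x* = 10120/2355 = 4.30, y* = 14410/2355 = 6.12.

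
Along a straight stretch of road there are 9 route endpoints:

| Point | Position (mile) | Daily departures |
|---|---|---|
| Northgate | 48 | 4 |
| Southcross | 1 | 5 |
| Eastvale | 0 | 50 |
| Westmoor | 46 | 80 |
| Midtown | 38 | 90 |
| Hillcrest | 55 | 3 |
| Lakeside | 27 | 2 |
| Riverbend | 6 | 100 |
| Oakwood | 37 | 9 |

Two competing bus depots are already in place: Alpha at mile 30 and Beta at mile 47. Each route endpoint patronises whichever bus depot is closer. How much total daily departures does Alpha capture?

256

The indifferent point is the midpoint (30+47)/2 = 38.5; route endpoints left of it (closer to Alpha at 30) go to Alpha, those right go to Beta.
  Eastvale at 0 (w=50) → Alpha
  Southcross at 1 (w=5) → Alpha
  Riverbend at 6 (w=100) → Alpha
  Lakeside at 27 (w=2) → Alpha
  Oakwood at 37 (w=9) → Alpha
  Midtown at 38 (w=90) → Alpha
  Westmoor at 46 (w=80) → Beta
  Northgate at 48 (w=4) → Beta
  Hillcrest at 55 (w=3) → Beta
Alpha captures 256; Beta captures 87.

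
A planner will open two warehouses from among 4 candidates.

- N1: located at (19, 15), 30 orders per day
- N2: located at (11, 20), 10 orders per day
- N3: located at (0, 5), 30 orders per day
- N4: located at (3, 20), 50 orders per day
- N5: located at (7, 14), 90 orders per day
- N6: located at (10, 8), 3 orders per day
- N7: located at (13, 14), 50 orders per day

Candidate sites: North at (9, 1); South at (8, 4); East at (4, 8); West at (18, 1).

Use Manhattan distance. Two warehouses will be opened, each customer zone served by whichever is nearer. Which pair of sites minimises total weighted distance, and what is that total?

{East, West}, total 3078

Evaluate every pair (each demand assigned to the nearer of the two):
  {East, West}: total = 3078
  {North, East}: total = 3288
  {South, East}: total = 3288
  {South, West}: total = 3718
  {North, South}: total = 3928
  {North, West}: total = 4524
Best pair: {East, West} with total 3078.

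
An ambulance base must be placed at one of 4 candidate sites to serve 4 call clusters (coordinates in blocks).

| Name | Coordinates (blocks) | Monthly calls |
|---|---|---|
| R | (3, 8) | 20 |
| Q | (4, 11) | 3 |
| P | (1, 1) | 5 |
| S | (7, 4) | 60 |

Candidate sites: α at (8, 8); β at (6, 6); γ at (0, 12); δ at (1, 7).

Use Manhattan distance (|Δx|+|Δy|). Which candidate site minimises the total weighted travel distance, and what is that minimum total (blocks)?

β, total 351 blocks

Total weighted distance at each candidate:
  α (8, 8): total = 491
  β (6, 6): total = 351
  γ (0, 12): total = 1115
  δ (1, 7): total = 651
Minimum is at β with total 351 blocks.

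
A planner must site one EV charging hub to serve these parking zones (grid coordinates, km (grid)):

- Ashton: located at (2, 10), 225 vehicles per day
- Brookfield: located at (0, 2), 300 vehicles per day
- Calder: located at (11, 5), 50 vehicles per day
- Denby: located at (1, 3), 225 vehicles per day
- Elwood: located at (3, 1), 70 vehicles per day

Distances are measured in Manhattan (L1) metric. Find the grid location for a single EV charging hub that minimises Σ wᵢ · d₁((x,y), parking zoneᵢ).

(1, 3)

Manhattan distance separates: Σwᵢ(|x−xᵢ|+|y−yᵢ|) = Σwᵢ|x−xᵢ| + Σwᵢ|y−yᵢ|, so x and y are optimised independently as 1-D weighted medians.
Total weight W = 870; half = 435.
x-coordinate, sorted with cumulative weight:
  x=0 (Brookfield, w=300) cum 300
  x=1 (Denby, w=225) cum 525  ← median
  x=2 (Ashton, w=225) cum 750
  x=3 (Elwood, w=70) cum 820
  x=11 (Calder, w=50) cum 870
⇒ x* = 1
y-coordinate, sorted with cumulative weight:
  y=1 (Elwood, w=70) cum 70
  y=2 (Brookfield, w=300) cum 370
  y=3 (Denby, w=225) cum 595  ← median
  y=5 (Calder, w=50) cum 645
  y=10 (Ashton, w=225) cum 870
⇒ y* = 3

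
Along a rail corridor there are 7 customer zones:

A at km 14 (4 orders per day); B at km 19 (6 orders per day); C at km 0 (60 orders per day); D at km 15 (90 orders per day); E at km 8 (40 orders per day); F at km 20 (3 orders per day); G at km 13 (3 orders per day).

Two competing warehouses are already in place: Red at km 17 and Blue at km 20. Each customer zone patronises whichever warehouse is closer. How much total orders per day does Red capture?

197

The indifferent point is the midpoint (17+20)/2 = 18.5; customer zones left of it (closer to Red at 17) go to Red, those right go to Blue.
  C at 0 (w=60) → Red
  E at 8 (w=40) → Red
  G at 13 (w=3) → Red
  A at 14 (w=4) → Red
  D at 15 (w=90) → Red
  B at 19 (w=6) → Blue
  F at 20 (w=3) → Blue
Red captures 197; Blue captures 9.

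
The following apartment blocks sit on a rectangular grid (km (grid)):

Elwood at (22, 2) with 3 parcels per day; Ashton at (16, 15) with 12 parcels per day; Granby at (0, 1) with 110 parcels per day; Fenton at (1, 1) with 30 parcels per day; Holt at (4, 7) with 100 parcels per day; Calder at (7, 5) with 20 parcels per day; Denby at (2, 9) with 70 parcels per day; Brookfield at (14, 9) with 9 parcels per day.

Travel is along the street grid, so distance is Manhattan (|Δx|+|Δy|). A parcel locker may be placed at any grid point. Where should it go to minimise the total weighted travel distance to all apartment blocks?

Manhattan distance separates: Σwᵢ(|x−xᵢ|+|y−yᵢ|) = Σwᵢ|x−xᵢ| + Σwᵢ|y−yᵢ|, so x and y are optimised independently as 1-D weighted medians.
Total weight W = 354; half = 177.
x-coordinate, sorted with cumulative weight:
  x=0 (Granby, w=110) cum 110
  x=1 (Fenton, w=30) cum 140
  x=2 (Denby, w=70) cum 210  ← median
  x=4 (Holt, w=100) cum 310
  x=7 (Calder, w=20) cum 330
  x=14 (Brookfield, w=9) cum 339
  x=16 (Ashton, w=12) cum 351
  x=22 (Elwood, w=3) cum 354
⇒ x* = 2
y-coordinate, sorted with cumulative weight:
  y=1 (Granby, w=110) cum 110
  y=1 (Fenton, w=30) cum 140
  y=2 (Elwood, w=3) cum 143
  y=5 (Calder, w=20) cum 163
  y=7 (Holt, w=100) cum 263  ← median
  y=9 (Denby, w=70) cum 333
  y=9 (Brookfield, w=9) cum 342
  y=15 (Ashton, w=12) cum 354
⇒ y* = 7

(2, 7)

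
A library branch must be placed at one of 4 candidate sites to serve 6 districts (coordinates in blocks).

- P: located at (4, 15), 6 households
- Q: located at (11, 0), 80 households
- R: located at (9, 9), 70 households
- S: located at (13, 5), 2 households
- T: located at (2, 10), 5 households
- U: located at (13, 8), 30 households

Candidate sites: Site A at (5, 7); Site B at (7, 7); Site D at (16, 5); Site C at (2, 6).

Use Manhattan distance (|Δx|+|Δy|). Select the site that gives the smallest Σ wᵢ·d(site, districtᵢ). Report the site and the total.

Total weighted distance at each candidate:
  Site A (5, 7): total = 1834
  Site B (7, 7): total = 1492
  Site D (16, 5): total = 1983
  Site C (2, 6): total = 2400
Minimum is at Site B with total 1492 blocks.

Site B, total 1492 blocks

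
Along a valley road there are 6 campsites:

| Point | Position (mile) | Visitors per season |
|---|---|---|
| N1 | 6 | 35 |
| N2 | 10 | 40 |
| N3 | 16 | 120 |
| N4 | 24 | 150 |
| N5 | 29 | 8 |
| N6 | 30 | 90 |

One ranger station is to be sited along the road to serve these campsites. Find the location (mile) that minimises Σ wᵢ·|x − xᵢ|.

For a sum of weighted absolute distances on a line, the optimum is the weighted median (not the mean). Total weight W = 443; half-weight = 221.5.
Sort by position and accumulate weight:
  mile 6 (N1, w=35) → cum 35
  mile 10 (N2, w=40) → cum 75
  mile 16 (N3, w=120) → cum 195
  mile 24 (N4, w=150) → cum 345  ≥ 221.5 → median here
  mile 29 (N5, w=8) → cum 353
  mile 30 (N6, w=90) → cum 443
Optimal location: mile 24.

x = 24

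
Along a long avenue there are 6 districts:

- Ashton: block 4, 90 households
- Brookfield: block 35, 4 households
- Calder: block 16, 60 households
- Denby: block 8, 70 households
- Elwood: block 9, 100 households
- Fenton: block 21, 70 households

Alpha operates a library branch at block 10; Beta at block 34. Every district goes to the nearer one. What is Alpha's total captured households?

390

The indifferent point is the midpoint (10+34)/2 = 22; districts left of it (closer to Alpha at 10) go to Alpha, those right go to Beta.
  Ashton at 4 (w=90) → Alpha
  Denby at 8 (w=70) → Alpha
  Elwood at 9 (w=100) → Alpha
  Calder at 16 (w=60) → Alpha
  Fenton at 21 (w=70) → Alpha
  Brookfield at 35 (w=4) → Beta
Alpha captures 390; Beta captures 4.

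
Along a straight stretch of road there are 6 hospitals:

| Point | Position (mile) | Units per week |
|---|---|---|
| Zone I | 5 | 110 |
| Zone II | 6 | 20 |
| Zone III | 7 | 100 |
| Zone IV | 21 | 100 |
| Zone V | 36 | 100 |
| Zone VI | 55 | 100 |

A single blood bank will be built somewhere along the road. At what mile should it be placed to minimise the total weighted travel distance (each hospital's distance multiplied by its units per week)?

For a sum of weighted absolute distances on a line, the optimum is the weighted median (not the mean). Total weight W = 530; half-weight = 265.
Sort by position and accumulate weight:
  mile 5 (Zone I, w=110) → cum 110
  mile 6 (Zone II, w=20) → cum 130
  mile 7 (Zone III, w=100) → cum 230
  mile 21 (Zone IV, w=100) → cum 330  ≥ 265 → median here
  mile 36 (Zone V, w=100) → cum 430
  mile 55 (Zone VI, w=100) → cum 530
Optimal location: mile 21.

x = 21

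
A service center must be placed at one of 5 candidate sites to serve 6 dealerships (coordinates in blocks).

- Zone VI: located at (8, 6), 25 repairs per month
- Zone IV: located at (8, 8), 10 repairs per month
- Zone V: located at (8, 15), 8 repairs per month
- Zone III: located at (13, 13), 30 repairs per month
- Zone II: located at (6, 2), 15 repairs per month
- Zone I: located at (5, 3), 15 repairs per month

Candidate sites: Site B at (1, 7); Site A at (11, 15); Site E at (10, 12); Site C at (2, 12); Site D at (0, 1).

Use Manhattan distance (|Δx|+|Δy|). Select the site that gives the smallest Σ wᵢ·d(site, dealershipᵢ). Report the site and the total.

Total weighted distance at each candidate:
  Site B (1, 7): total = 1210
  Site A (11, 15): total = 1084
  Site E (10, 12): total = 840
  Site C (2, 12): total = 1222
  Site D (0, 1): total = 1611
Minimum is at Site E with total 840 blocks.

Site E, total 840 blocks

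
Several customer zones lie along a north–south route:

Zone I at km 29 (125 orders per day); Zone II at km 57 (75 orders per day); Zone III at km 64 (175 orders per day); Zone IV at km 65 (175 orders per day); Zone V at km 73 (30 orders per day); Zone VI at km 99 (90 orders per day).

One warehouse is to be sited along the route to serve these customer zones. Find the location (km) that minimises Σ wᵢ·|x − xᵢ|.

x = 64

For a sum of weighted absolute distances on a line, the optimum is the weighted median (not the mean). Total weight W = 670; half-weight = 335.
Sort by position and accumulate weight:
  km 29 (Zone I, w=125) → cum 125
  km 57 (Zone II, w=75) → cum 200
  km 64 (Zone III, w=175) → cum 375  ≥ 335 → median here
  km 65 (Zone IV, w=175) → cum 550
  km 73 (Zone V, w=30) → cum 580
  km 99 (Zone VI, w=90) → cum 670
Optimal location: km 64.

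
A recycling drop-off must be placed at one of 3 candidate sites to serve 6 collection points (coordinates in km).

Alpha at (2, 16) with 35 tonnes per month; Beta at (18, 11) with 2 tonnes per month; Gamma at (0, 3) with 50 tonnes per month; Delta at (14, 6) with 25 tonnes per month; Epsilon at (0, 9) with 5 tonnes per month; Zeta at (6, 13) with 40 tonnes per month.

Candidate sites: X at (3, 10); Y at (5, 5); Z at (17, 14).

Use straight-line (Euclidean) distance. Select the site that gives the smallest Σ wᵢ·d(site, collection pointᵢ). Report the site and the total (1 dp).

Total weighted distance at each candidate:
  X (3, 10): total = 1101.9
  Y (5, 5): total = 1277.8
  Z (17, 14): total = 2292.4
Minimum is at X with total 1101.9 km.

X, total 1101.9 km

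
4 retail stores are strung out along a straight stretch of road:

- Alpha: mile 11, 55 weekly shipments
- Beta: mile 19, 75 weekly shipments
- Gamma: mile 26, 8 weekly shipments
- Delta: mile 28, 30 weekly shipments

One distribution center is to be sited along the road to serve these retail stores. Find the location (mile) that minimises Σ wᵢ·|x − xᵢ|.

x = 19

For a sum of weighted absolute distances on a line, the optimum is the weighted median (not the mean). Total weight W = 168; half-weight = 84.
Sort by position and accumulate weight:
  mile 11 (Alpha, w=55) → cum 55
  mile 19 (Beta, w=75) → cum 130  ≥ 84 → median here
  mile 26 (Gamma, w=8) → cum 138
  mile 28 (Delta, w=30) → cum 168
Optimal location: mile 19.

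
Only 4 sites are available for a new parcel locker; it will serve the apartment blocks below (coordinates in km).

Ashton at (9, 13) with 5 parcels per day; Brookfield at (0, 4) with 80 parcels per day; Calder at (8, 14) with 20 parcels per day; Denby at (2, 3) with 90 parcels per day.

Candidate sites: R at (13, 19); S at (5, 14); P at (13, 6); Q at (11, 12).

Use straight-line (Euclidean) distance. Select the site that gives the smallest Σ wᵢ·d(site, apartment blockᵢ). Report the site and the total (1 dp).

S, total 2001.2 km

Total weighted distance at each candidate:
  R (13, 19): total = 3512.9
  S (5, 14): total = 2001.2
  P (13, 6): total = 2307.4
  Q (11, 12): total = 2316.9
Minimum is at S with total 2001.2 km.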